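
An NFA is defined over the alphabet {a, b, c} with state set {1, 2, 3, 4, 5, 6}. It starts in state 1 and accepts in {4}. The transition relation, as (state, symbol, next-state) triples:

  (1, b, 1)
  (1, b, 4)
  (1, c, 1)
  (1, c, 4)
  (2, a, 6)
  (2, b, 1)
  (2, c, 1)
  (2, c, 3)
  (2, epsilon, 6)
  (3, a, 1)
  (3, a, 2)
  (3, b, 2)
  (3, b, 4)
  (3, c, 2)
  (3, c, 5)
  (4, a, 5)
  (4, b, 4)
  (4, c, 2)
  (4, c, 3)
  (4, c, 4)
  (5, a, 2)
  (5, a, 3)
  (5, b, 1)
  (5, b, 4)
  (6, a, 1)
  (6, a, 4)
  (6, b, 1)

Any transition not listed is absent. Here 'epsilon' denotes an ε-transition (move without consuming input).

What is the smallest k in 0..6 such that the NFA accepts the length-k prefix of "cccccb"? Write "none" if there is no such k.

1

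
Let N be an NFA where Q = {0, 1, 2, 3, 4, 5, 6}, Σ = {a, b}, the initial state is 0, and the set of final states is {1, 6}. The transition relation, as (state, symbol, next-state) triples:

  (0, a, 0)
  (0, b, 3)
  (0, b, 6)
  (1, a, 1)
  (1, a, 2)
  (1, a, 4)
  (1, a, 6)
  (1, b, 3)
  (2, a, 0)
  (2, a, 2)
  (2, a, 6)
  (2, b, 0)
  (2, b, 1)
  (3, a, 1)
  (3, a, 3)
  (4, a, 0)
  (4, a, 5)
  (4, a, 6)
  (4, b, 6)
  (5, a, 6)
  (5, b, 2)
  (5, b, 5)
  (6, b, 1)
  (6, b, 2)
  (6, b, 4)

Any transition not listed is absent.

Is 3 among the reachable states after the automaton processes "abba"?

No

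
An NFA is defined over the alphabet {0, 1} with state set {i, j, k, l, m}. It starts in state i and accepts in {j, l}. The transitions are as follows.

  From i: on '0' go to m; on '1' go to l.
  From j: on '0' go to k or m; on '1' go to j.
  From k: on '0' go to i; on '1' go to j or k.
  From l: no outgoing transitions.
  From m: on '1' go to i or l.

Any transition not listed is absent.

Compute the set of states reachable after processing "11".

∅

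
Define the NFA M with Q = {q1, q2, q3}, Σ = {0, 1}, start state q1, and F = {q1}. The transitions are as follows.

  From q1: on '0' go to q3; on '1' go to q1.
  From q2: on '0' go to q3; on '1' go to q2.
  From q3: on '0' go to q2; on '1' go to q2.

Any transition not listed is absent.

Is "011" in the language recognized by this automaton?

Start in {q1}.
Read '0': q1→{q3}; now {q3}.
Read '1': q3→{q2}; now {q2}.
Read '1': q2→{q2}; now {q2}.
The final set {q2} contains no accepting state.

No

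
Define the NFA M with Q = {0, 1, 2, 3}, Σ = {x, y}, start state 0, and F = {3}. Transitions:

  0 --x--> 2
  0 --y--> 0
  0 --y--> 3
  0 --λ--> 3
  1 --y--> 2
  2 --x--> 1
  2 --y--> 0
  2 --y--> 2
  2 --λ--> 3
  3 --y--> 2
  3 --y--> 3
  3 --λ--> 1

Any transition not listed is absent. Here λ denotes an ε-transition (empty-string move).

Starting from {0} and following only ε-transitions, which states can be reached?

{0, 1, 3}

Begin with {0}.
ε-move 0 → 3; add 3.
ε-move 3 → 1; add 1.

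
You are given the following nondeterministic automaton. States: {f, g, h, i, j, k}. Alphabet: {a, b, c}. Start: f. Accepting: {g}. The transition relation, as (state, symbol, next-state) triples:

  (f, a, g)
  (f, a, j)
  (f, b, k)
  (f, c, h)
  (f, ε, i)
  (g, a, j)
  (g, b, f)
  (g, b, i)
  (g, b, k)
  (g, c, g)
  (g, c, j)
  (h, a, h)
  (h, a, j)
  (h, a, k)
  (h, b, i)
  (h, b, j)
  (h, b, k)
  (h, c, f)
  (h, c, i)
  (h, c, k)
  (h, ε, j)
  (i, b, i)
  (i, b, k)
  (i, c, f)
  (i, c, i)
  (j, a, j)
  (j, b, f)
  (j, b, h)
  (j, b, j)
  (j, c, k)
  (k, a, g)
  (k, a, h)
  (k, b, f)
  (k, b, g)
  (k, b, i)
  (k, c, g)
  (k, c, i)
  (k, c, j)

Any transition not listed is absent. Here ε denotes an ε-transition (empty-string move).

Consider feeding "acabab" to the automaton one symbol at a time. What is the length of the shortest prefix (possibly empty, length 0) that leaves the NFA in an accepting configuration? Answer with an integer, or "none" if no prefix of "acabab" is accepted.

1

Start: ε-closure({f}) = {f, i}.
Read 'a': {f, i} → {g, j}.
None of the earlier sets intersect F, but {g, j} does.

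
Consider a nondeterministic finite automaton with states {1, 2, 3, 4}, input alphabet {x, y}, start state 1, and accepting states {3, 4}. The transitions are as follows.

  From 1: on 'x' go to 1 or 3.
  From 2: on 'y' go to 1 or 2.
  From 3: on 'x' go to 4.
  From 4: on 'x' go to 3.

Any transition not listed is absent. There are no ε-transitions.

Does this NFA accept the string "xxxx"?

Start in {1}.
Read 'x': 1→{1, 3}; now {1, 3}.
Read 'x': 1→{1, 3}, 3→{4}; now {1, 3, 4}.
Read 'x': 1→{1, 3}, 3→{4}, 4→{3}; now {1, 3, 4}.
Read 'x': 1→{1, 3}, 3→{4}, 4→{3}; now {1, 3, 4}.
The final set {1, 3, 4} contains the accepting states 3, 4.

Yes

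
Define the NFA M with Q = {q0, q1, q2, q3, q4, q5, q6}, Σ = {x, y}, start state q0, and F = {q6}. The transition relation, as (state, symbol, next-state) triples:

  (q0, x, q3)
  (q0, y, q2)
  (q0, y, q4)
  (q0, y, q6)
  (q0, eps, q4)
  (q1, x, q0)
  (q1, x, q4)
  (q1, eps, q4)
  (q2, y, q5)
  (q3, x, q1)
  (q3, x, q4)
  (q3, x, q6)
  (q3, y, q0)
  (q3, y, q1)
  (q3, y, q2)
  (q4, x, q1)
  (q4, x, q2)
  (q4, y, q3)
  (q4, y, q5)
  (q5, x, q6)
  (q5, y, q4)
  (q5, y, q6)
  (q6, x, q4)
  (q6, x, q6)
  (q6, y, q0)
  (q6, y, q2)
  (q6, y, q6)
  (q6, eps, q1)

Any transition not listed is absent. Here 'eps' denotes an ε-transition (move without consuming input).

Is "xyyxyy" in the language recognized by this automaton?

Start: ε-closure({q0}) = {q0, q4}.
Read 'x': q0→{q3}, q4→{q1, q2}; union {q1, q2, q3}; ε-closure = {q1, q2, q3, q4}.
Read 'y': q1→∅, q2→{q5}, q3→{q0, q1, q2}, q4→{q3, q5}; union {q0, q1, q2, q3, q5}; ε-closure = {q0, q1, q2, q3, q4, q5}.
Read 'y': q0→{q2, q4, q6}, q1→∅, q2→{q5}, q3→{q0, q1, q2}, q4→{q3, q5}, q5→{q4, q6}; now {q0, q1, q2, q3, q4, q5, q6}.
Read 'x': q0→{q3}, q1→{q0, q4}, q2→∅, q3→{q1, q4, q6}, q4→{q1, q2}, q5→{q6}, q6→{q4, q6}; now {q0, q1, q2, q3, q4, q6}.
Read 'y': q0→{q2, q4, q6}, q1→∅, q2→{q5}, q3→{q0, q1, q2}, q4→{q3, q5}, q6→{q0, q2, q6}; now {q0, q1, q2, q3, q4, q5, q6}.
Read 'y': q0→{q2, q4, q6}, q1→∅, q2→{q5}, q3→{q0, q1, q2}, q4→{q3, q5}, q5→{q4, q6}, q6→{q0, q2, q6}; now {q0, q1, q2, q3, q4, q5, q6}.
The final set {q0, q1, q2, q3, q4, q5, q6} contains the accepting state q6.

Yes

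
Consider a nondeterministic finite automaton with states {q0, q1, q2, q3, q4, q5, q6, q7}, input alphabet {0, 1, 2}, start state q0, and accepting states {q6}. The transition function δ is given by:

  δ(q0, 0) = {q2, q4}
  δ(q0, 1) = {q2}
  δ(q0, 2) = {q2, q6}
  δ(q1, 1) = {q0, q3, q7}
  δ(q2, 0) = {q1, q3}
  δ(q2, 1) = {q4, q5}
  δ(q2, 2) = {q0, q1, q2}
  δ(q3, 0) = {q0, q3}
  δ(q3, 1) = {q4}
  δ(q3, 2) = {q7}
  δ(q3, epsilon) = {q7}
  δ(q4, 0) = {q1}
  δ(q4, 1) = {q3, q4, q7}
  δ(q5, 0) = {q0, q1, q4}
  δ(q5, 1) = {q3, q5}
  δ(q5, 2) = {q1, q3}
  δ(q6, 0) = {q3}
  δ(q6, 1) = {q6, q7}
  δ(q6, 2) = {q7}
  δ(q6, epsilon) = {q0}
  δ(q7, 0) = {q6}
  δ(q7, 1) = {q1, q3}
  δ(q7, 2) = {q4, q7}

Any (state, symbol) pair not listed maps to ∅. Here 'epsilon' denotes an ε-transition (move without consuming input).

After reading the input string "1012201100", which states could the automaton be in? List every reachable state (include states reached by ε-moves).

{q0, q1, q2, q3, q4, q6, q7}

Start in {q0}.
Read '1': q0→{q2}; now {q2}.
Read '0': q2→{q1, q3}; union {q1, q3}; ε-closure = {q1, q3, q7}.
Read '1': q1→{q0, q3, q7}, q3→{q4}, q7→{q1, q3}; now {q0, q1, q3, q4, q7}.
Read '2': q0→{q2, q6}, q1→∅, q3→{q7}, q4→∅, q7→{q4, q7}; union {q2, q4, q6, q7}; ε-closure = {q0, q2, q4, q6, q7}.
Read '2': q0→{q2, q6}, q2→{q0, q1, q2}, q4→∅, q6→{q7}, q7→{q4, q7}; now {q0, q1, q2, q4, q6, q7}.
Read '0': q0→{q2, q4}, q1→∅, q2→{q1, q3}, q4→{q1}, q6→{q3}, q7→{q6}; union {q1, q2, q3, q4, q6}; ε-closure = {q0, q1, q2, q3, q4, q6, q7}.
Read '1': q0→{q2}, q1→{q0, q3, q7}, q2→{q4, q5}, q3→{q4}, q4→{q3, q4, q7}, q6→{q6, q7}, q7→{q1, q3}; now {q0, q1, q2, q3, q4, q5, q6, q7}.
Read '1': q0→{q2}, q1→{q0, q3, q7}, q2→{q4, q5}, q3→{q4}, q4→{q3, q4, q7}, q5→{q3, q5}, q6→{q6, q7}, q7→{q1, q3}; now {q0, q1, q2, q3, q4, q5, q6, q7}.
Read '0': q0→{q2, q4}, q1→∅, q2→{q1, q3}, q3→{q0, q3}, q4→{q1}, q5→{q0, q1, q4}, q6→{q3}, q7→{q6}; union {q0, q1, q2, q3, q4, q6}; ε-closure = {q0, q1, q2, q3, q4, q6, q7}.
Read '0': q0→{q2, q4}, q1→∅, q2→{q1, q3}, q3→{q0, q3}, q4→{q1}, q6→{q3}, q7→{q6}; union {q0, q1, q2, q3, q4, q6}; ε-closure = {q0, q1, q2, q3, q4, q6, q7}.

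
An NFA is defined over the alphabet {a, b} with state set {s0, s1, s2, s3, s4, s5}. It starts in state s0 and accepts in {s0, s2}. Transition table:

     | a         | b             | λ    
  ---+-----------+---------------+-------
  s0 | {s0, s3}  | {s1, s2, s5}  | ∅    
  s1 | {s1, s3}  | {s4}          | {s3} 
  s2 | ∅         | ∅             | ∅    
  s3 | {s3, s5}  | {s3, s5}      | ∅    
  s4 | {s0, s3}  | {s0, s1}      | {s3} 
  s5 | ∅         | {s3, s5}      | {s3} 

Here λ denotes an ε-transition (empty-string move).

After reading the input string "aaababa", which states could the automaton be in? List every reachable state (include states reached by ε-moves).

{s0, s3, s5}

Start in {s0}.
Read 'a': s0→{s0, s3}; now {s0, s3}.
Read 'a': s0→{s0, s3}, s3→{s3, s5}; now {s0, s3, s5}.
Read 'a': s0→{s0, s3}, s3→{s3, s5}, s5→∅; now {s0, s3, s5}.
Read 'b': s0→{s1, s2, s5}, s3→{s3, s5}, s5→{s3, s5}; now {s1, s2, s3, s5}.
Read 'a': s1→{s1, s3}, s2→∅, s3→{s3, s5}, s5→∅; now {s1, s3, s5}.
Read 'b': s1→{s4}, s3→{s3, s5}, s5→{s3, s5}; now {s3, s4, s5}.
Read 'a': s3→{s3, s5}, s4→{s0, s3}, s5→∅; now {s0, s3, s5}.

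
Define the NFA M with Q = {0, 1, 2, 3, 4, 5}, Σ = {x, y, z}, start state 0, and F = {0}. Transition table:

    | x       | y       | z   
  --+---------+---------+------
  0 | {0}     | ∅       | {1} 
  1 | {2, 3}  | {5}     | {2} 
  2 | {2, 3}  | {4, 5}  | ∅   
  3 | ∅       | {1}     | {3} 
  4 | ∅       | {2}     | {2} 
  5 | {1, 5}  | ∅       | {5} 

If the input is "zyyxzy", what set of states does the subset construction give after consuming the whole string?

∅

Start in {0}.
Read 'z': {0} → {1}.
Read 'y': {1} → {5}.
Read 'y': {5} → ∅.
The set is empty and remains empty for the remaining 3 symbols.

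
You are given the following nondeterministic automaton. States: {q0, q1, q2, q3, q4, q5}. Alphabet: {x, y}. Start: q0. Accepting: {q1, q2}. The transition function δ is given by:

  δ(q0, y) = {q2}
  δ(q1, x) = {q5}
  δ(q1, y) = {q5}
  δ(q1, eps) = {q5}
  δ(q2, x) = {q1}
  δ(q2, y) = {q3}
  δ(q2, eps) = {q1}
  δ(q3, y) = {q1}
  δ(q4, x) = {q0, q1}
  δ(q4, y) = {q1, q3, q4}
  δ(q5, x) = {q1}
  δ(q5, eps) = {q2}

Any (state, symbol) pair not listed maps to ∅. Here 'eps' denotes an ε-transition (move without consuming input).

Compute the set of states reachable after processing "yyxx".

Start in {q0}.
Read 'y': {q0} → {q1, q2, q5}.
Read 'y': {q1, q2, q5} → {q1, q2, q3, q5}.
Read 'x': {q1, q2, q3, q5} → {q1, q2, q5}.
Read 'x': {q1, q2, q5} → {q1, q2, q5}.

{q1, q2, q5}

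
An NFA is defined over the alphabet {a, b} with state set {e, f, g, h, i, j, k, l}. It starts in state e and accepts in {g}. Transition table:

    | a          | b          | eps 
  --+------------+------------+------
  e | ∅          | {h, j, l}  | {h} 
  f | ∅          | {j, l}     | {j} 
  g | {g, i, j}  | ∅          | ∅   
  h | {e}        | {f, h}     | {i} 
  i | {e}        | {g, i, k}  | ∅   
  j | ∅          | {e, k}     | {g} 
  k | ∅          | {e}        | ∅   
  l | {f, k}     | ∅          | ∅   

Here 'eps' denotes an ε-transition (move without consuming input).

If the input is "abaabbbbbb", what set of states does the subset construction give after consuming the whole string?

{e, f, g, h, i, j, k, l}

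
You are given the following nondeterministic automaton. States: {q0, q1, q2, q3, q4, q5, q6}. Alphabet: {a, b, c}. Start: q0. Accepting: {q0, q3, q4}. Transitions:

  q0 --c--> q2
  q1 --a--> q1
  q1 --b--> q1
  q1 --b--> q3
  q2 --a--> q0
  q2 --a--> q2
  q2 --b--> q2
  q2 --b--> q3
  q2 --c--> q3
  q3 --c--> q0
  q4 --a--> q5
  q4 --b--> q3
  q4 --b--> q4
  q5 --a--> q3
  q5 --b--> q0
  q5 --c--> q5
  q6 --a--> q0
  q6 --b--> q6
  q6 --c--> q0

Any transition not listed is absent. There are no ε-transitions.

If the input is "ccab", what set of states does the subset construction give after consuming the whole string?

∅

Start in {q0}.
Read 'c': {q0} → {q2}.
Read 'c': {q2} → {q3}.
Read 'a': {q3} → ∅.
The set is empty and remains empty for the remaining 1 symbol.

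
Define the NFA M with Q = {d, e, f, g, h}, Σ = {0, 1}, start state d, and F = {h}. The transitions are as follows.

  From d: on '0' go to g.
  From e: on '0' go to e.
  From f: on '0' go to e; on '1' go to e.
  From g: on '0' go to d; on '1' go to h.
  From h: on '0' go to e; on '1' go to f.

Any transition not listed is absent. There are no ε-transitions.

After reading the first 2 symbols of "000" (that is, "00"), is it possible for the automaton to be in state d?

Yes

Start in {d}.
Read '0': d→{g}; now {g}.
Read '0': g→{d}; now {d}.
State d is in {d}.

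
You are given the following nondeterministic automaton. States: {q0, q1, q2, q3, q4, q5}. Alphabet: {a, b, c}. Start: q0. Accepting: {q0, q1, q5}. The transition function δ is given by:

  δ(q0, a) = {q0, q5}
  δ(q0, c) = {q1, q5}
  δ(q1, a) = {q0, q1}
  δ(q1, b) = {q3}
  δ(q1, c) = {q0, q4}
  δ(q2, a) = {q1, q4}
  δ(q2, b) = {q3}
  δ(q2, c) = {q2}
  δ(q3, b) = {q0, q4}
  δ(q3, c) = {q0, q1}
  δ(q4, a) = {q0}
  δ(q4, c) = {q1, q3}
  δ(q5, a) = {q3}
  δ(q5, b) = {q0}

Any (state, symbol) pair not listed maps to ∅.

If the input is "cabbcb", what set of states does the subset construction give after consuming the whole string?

{q0, q3, q4}

Start in {q0}.
Read 'c': q0→{q1, q5}; now {q1, q5}.
Read 'a': q1→{q0, q1}, q5→{q3}; now {q0, q1, q3}.
Read 'b': q0→∅, q1→{q3}, q3→{q0, q4}; now {q0, q3, q4}.
Read 'b': q0→∅, q3→{q0, q4}, q4→∅; now {q0, q4}.
Read 'c': q0→{q1, q5}, q4→{q1, q3}; now {q1, q3, q5}.
Read 'b': q1→{q3}, q3→{q0, q4}, q5→{q0}; now {q0, q3, q4}.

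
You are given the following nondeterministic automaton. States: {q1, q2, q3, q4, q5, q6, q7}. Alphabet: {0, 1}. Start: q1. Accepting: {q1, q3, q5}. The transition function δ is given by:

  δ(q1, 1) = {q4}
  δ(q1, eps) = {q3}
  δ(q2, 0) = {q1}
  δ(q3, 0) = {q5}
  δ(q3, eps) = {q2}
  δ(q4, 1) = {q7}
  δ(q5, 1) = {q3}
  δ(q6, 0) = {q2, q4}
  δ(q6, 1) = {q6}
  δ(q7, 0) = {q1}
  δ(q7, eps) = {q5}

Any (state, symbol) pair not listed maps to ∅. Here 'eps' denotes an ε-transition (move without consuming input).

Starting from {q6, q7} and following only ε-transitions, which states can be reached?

{q5, q6, q7}

Begin with {q6, q7}.
ε-move q7 → q5; add q5.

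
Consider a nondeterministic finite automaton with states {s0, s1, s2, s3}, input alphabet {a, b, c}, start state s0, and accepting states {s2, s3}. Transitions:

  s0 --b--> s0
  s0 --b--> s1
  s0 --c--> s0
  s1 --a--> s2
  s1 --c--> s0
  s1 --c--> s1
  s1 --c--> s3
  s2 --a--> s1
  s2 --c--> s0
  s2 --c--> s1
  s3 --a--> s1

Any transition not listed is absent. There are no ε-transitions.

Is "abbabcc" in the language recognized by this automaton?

No

Start in {s0}.
Read 'a': {s0} → ∅.
The set is empty and remains empty for the remaining 6 symbols.
The final set ∅ contains no accepting state.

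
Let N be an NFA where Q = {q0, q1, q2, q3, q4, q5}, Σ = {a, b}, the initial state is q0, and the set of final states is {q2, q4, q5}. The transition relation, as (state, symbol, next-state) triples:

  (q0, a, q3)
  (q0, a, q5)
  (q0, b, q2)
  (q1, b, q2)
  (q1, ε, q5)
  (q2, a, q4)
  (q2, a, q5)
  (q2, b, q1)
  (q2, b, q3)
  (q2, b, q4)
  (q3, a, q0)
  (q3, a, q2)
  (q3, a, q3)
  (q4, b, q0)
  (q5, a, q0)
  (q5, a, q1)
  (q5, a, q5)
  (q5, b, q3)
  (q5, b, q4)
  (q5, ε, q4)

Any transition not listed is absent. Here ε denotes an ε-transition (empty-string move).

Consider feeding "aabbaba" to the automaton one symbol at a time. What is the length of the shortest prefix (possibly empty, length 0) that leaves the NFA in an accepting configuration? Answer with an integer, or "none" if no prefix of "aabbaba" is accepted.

1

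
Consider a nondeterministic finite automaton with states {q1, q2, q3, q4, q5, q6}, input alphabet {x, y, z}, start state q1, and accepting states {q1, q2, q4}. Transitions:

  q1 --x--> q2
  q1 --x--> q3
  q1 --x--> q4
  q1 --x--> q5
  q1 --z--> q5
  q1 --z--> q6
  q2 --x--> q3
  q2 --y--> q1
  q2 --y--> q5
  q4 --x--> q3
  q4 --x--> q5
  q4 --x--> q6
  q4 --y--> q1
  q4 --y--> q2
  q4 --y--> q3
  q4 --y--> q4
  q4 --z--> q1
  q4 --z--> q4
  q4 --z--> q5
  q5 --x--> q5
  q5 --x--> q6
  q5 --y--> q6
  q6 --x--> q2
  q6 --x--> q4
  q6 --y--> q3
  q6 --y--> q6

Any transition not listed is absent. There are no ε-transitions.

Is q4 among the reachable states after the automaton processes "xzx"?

Start in {q1}.
Read 'x': {q1} → {q2, q3, q4, q5}.
Read 'z': {q2, q3, q4, q5} → {q1, q4, q5}.
Read 'x': {q1, q4, q5} → {q2, q3, q4, q5, q6}.
State q4 is in {q2, q3, q4, q5, q6}.

Yes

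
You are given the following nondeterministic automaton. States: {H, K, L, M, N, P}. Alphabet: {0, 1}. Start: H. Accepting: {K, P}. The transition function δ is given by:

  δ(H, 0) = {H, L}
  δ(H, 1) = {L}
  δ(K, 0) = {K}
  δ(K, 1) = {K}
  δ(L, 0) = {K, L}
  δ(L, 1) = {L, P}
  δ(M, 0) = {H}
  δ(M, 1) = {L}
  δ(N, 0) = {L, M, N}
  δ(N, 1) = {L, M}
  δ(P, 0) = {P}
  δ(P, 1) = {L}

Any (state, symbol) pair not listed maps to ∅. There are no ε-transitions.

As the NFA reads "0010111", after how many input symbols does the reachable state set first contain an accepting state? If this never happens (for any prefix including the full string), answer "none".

2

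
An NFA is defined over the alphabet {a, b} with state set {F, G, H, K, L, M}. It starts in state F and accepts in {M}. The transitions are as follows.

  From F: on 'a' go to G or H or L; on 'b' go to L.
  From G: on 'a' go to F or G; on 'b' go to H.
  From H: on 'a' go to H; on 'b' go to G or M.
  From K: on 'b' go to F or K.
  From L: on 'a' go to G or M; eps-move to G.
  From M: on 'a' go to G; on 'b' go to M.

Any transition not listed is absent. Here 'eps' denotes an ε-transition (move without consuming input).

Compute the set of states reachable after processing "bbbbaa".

{F, G, H}

Start in {F}.
Read 'b': {F} → {G, L}.
Read 'b': {G, L} → {H}.
Read 'b': {H} → {G, M}.
Read 'b': {G, M} → {H, M}.
Read 'a': {H, M} → {G, H}.
Read 'a': {G, H} → {F, G, H}.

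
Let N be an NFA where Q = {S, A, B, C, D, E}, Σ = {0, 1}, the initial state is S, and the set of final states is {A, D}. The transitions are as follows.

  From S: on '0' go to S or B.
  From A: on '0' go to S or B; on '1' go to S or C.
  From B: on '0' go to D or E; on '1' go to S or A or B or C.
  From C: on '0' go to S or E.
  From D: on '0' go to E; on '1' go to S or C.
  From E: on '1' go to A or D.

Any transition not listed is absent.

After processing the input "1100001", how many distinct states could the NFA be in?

0

Start in {S}.
Read '1': S→∅; now ∅.
The set is empty and remains empty for the remaining 6 symbols.
That set has 0 states.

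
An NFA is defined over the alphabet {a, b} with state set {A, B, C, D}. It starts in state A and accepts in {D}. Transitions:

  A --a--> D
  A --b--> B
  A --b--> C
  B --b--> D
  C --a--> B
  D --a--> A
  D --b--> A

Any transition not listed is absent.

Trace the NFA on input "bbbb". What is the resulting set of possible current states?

{B, C}

Start in {A}.
Read 'b': A→{B, C}; now {B, C}.
Read 'b': B→{D}, C→∅; now {D}.
Read 'b': D→{A}; now {A}.
Read 'b': A→{B, C}; now {B, C}.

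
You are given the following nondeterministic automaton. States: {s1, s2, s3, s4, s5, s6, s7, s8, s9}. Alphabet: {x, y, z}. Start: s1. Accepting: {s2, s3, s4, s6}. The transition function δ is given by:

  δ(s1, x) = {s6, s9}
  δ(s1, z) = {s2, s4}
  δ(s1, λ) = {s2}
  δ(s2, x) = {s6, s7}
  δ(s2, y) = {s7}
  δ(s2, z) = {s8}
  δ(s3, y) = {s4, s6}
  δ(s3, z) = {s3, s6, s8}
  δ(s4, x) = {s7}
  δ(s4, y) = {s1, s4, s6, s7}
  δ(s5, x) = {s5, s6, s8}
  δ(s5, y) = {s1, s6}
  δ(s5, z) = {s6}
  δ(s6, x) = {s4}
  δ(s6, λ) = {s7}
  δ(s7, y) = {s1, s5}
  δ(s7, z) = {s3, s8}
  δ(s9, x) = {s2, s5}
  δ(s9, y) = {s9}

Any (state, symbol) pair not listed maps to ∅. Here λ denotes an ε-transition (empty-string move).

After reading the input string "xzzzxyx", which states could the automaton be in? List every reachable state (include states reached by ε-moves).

{s4, s6, s7, s9}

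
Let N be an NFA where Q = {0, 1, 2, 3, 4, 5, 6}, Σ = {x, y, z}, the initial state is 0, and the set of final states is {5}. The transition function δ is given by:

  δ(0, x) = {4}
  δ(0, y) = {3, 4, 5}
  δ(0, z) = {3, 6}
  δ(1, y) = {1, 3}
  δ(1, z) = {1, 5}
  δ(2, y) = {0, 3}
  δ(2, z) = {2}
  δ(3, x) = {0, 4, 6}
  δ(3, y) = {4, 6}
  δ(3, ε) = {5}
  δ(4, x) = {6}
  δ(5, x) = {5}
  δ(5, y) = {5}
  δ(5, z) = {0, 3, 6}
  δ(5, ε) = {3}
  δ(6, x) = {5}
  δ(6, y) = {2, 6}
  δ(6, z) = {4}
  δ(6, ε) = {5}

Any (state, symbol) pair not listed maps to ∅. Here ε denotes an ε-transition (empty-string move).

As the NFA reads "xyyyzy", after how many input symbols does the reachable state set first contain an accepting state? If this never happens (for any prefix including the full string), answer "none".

none

Start in {0}.
Read 'x': {0} → {4}.
Read 'y': {4} → ∅.
The set is empty and remains empty for the remaining 4 symbols.
No reachable set along the way intersects F.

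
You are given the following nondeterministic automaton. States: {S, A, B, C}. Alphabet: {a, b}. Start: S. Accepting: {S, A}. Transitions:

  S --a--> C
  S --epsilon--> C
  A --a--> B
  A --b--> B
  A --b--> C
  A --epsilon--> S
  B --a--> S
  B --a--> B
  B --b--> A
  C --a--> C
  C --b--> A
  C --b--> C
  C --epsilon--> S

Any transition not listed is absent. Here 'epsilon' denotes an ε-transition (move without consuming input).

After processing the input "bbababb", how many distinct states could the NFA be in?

4

Start: ε-closure({S}) = {S, C}.
Read 'b': S→∅, C→{A, C}; union {A, C}; ε-closure = {S, A, C}.
Read 'b': S→∅, A→{B, C}, C→{A, C}; union {A, B, C}; ε-closure = {S, A, B, C}.
Read 'a': S→{C}, A→{B}, B→{S, B}, C→{C}; now {S, B, C}.
Read 'b': S→∅, B→{A}, C→{A, C}; union {A, C}; ε-closure = {S, A, C}.
Read 'a': S→{C}, A→{B}, C→{C}; union {B, C}; ε-closure = {S, B, C}.
Read 'b': S→∅, B→{A}, C→{A, C}; union {A, C}; ε-closure = {S, A, C}.
Read 'b': S→∅, A→{B, C}, C→{A, C}; union {A, B, C}; ε-closure = {S, A, B, C}.
That set has 4 states.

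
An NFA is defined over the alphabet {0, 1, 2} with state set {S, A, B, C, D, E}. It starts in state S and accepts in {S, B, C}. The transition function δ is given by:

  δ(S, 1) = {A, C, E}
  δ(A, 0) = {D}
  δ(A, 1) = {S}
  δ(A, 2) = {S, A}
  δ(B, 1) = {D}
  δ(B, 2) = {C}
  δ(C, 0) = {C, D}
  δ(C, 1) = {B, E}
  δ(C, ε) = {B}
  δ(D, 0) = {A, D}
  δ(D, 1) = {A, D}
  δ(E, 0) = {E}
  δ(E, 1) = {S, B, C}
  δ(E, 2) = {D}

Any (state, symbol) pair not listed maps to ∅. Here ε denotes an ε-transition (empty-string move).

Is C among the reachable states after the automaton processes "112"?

Yes

Start in {S}.
Read '1': {S} → {A, B, C, E}.
Read '1': {A, B, C, E} → {S, B, C, D, E}.
Read '2': {S, B, C, D, E} → {B, C, D}.
State C is in {B, C, D}.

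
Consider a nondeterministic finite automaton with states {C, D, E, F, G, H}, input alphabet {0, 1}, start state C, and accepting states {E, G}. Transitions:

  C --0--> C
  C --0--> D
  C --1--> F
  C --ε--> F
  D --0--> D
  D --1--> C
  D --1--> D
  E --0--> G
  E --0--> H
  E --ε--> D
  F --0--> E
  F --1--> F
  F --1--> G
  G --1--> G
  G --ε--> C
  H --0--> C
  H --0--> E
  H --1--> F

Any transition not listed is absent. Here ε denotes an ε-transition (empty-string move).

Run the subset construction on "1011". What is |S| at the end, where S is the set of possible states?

4

Start: ε-closure({C}) = {C, F}.
Read '1': {C, F} → {C, F, G}.
Read '0': {C, F, G} → {C, D, E, F}.
Read '1': {C, D, E, F} → {C, D, F, G}.
Read '1': {C, D, F, G} → {C, D, F, G}.
That set has 4 states.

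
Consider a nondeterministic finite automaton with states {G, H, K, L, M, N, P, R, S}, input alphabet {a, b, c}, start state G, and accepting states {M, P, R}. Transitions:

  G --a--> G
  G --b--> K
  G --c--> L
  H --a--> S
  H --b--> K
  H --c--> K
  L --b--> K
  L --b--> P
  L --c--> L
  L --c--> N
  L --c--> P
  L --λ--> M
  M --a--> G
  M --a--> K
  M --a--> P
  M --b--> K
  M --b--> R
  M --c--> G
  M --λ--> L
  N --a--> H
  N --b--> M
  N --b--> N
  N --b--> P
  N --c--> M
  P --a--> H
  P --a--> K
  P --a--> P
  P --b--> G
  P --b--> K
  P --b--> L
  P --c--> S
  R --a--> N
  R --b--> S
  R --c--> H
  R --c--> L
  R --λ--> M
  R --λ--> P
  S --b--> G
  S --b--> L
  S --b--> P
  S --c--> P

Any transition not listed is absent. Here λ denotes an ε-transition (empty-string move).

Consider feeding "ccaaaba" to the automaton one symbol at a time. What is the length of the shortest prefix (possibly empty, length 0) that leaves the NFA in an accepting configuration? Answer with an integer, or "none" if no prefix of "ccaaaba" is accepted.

1

Start in {G}.
Read 'c': {G} → {L, M}.
None of the earlier sets intersect F, but {L, M} does.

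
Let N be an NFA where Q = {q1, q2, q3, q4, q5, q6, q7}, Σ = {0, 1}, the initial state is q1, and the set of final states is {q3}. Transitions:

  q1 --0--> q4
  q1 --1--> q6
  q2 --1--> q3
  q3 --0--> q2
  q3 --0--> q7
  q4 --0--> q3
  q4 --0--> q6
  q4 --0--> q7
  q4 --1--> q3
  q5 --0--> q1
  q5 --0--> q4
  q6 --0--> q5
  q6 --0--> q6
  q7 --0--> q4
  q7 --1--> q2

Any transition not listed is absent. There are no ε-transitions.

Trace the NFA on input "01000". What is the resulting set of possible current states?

{q3, q6, q7}

Start in {q1}.
Read '0': q1→{q4}; now {q4}.
Read '1': q4→{q3}; now {q3}.
Read '0': q3→{q2, q7}; now {q2, q7}.
Read '0': q2→∅, q7→{q4}; now {q4}.
Read '0': q4→{q3, q6, q7}; now {q3, q6, q7}.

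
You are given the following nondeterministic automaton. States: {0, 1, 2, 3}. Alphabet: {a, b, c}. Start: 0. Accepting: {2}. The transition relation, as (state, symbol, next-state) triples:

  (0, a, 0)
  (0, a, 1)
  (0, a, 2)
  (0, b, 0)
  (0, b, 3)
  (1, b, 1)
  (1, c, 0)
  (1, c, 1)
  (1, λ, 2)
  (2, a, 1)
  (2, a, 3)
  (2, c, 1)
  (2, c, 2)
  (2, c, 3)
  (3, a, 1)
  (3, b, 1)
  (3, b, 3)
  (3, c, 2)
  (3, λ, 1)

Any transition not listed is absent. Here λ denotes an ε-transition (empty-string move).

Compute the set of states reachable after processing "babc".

Start in {0}.
Read 'b': 0→{0, 3}; union {0, 3}; ε-closure = {0, 1, 2, 3}.
Read 'a': 0→{0, 1, 2}, 1→∅, 2→{1, 3}, 3→{1}; now {0, 1, 2, 3}.
Read 'b': 0→{0, 3}, 1→{1}, 2→∅, 3→{1, 3}; union {0, 1, 3}; ε-closure = {0, 1, 2, 3}.
Read 'c': 0→∅, 1→{0, 1}, 2→{1, 2, 3}, 3→{2}; now {0, 1, 2, 3}.

{0, 1, 2, 3}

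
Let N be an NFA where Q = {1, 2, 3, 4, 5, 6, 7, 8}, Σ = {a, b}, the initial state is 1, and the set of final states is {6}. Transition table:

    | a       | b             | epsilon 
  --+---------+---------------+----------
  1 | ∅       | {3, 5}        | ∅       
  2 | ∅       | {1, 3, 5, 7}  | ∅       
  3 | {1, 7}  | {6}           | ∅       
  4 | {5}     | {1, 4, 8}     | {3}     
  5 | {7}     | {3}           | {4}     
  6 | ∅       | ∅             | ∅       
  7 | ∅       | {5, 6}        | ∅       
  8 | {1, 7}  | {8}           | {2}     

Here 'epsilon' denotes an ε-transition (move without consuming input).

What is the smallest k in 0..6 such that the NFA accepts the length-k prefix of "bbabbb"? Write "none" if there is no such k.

Start in {1}.
Read 'b': 1→{3, 5}; union {3, 5}; ε-closure = {3, 4, 5}.
Read 'b': 3→{6}, 4→{1, 4, 8}, 5→{3}; union {1, 3, 4, 6, 8}; ε-closure = {1, 2, 3, 4, 6, 8}.
None of the earlier sets intersect F, but {1, 2, 3, 4, 6, 8} does.

2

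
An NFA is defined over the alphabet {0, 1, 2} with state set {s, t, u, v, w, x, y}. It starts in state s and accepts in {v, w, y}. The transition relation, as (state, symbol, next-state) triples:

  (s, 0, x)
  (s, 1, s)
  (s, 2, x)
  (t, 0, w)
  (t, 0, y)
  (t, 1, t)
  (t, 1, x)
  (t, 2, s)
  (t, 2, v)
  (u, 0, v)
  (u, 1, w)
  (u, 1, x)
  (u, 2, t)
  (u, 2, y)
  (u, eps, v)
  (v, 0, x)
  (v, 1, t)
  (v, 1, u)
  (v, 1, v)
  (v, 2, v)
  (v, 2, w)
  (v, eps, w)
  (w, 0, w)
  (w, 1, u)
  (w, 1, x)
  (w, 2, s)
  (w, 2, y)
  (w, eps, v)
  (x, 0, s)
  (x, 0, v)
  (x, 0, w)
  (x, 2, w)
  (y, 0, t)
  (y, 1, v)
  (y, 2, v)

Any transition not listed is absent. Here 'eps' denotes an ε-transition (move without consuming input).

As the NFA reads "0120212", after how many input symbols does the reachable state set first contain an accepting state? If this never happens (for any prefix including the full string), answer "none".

none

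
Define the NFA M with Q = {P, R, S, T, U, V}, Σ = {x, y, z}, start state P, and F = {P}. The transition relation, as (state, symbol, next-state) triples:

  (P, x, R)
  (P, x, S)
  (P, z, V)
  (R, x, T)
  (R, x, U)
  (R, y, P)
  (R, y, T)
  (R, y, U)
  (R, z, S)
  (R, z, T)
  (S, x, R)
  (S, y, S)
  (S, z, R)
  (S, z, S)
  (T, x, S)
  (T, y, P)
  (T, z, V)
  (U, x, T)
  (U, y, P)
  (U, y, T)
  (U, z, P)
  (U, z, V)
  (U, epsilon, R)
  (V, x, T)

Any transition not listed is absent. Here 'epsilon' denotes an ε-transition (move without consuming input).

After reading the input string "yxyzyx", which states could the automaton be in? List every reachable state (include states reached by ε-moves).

∅

Start in {P}.
Read 'y': P→∅; now ∅.
The set is empty and remains empty for the remaining 5 symbols.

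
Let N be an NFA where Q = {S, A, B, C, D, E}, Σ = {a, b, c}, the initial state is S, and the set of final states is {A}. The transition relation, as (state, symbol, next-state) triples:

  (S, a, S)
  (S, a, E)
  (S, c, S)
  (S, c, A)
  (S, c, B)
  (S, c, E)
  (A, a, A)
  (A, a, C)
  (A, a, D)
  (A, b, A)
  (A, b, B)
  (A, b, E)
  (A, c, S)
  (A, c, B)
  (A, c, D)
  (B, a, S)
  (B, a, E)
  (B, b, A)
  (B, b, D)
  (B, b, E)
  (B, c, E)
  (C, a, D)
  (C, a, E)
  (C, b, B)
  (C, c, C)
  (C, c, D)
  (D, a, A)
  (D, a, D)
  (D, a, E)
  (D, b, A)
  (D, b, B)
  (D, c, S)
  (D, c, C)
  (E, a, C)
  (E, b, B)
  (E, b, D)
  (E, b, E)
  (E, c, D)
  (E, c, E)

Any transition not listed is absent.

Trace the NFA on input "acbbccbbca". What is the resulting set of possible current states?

{S, A, C, D, E}

Start in {S}.
Read 'a': {S} → {S, E}.
Read 'c': {S, E} → {S, A, B, D, E}.
Read 'b': {S, A, B, D, E} → {A, B, D, E}.
Read 'b': {A, B, D, E} → {A, B, D, E}.
Read 'c': {A, B, D, E} → {S, B, C, D, E}.
Read 'c': {S, B, C, D, E} → {S, A, B, C, D, E}.
Read 'b': {S, A, B, C, D, E} → {A, B, D, E}.
Read 'b': {A, B, D, E} → {A, B, D, E}.
Read 'c': {A, B, D, E} → {S, B, C, D, E}.
Read 'a': {S, B, C, D, E} → {S, A, C, D, E}.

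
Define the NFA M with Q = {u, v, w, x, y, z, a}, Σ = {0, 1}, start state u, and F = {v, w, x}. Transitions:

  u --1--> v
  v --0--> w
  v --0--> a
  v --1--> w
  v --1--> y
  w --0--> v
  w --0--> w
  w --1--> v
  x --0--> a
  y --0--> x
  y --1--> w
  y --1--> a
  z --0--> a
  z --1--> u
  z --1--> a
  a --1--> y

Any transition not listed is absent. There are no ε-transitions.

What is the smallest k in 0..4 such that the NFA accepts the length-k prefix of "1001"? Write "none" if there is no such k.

1

Start in {u}.
Read '1': {u} → {v}.
None of the earlier sets intersect F, but {v} does.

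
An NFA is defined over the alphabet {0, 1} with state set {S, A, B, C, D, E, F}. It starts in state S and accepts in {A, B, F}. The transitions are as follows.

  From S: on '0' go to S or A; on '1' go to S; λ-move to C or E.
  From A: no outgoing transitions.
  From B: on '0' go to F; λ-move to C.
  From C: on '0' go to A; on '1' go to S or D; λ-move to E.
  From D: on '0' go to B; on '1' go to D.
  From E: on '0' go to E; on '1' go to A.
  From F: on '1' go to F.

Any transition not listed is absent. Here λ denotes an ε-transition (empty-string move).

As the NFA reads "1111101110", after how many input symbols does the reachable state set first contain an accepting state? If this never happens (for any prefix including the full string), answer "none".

Start: ε-closure({S}) = {S, C, E}.
Read '1': {S, C, E} → {S, A, C, D, E}.
None of the earlier sets intersect F, but {S, A, C, D, E} does.

1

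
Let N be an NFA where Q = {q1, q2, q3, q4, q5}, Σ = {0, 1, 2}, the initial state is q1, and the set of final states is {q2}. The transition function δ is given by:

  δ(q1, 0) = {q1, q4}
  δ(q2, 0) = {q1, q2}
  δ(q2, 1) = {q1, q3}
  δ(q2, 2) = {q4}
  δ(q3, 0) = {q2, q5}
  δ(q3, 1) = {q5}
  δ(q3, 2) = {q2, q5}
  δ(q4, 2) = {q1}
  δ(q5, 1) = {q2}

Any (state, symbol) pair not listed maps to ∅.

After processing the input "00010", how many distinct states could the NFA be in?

Start in {q1}.
Read '0': {q1} → {q1, q4}.
Read '0': {q1, q4} → {q1, q4}.
Read '0': {q1, q4} → {q1, q4}.
Read '1': {q1, q4} → ∅.
The set is empty and remains empty for the remaining 1 symbol.
That set has 0 states.

0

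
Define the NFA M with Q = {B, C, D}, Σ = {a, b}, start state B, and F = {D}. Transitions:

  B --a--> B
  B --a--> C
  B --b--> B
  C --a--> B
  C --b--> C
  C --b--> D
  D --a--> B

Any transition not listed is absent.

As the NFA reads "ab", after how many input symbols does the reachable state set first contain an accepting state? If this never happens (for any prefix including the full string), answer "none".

2

Start in {B}.
Read 'a': B→{B, C}; now {B, C}.
Read 'b': B→{B}, C→{C, D}; now {B, C, D}.
None of the earlier sets intersect F, but {B, C, D} does.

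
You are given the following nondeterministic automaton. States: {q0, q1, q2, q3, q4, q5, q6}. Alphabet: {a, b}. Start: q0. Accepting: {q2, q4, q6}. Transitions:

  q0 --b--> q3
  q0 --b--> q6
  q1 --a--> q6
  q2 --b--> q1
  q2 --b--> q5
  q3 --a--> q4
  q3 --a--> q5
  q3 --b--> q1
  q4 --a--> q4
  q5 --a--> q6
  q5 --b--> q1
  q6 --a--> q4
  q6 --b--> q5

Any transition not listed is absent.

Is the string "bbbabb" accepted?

Start in {q0}.
Read 'b': q0→{q3, q6}; now {q3, q6}.
Read 'b': q3→{q1}, q6→{q5}; now {q1, q5}.
Read 'b': q1→∅, q5→{q1}; now {q1}.
Read 'a': q1→{q6}; now {q6}.
Read 'b': q6→{q5}; now {q5}.
Read 'b': q5→{q1}; now {q1}.
The final set {q1} contains no accepting state.

No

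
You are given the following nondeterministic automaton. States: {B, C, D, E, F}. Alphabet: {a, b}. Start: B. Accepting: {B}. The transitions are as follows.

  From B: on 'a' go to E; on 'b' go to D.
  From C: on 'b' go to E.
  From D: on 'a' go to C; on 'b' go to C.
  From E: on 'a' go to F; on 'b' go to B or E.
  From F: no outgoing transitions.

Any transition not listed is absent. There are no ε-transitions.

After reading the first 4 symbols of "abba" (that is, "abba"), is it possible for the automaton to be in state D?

Start in {B}.
Read 'a': {B} → {E}.
Read 'b': {E} → {B, E}.
Read 'b': {B, E} → {B, D, E}.
Read 'a': {B, D, E} → {C, E, F}.
State D is not in {C, E, F}.

No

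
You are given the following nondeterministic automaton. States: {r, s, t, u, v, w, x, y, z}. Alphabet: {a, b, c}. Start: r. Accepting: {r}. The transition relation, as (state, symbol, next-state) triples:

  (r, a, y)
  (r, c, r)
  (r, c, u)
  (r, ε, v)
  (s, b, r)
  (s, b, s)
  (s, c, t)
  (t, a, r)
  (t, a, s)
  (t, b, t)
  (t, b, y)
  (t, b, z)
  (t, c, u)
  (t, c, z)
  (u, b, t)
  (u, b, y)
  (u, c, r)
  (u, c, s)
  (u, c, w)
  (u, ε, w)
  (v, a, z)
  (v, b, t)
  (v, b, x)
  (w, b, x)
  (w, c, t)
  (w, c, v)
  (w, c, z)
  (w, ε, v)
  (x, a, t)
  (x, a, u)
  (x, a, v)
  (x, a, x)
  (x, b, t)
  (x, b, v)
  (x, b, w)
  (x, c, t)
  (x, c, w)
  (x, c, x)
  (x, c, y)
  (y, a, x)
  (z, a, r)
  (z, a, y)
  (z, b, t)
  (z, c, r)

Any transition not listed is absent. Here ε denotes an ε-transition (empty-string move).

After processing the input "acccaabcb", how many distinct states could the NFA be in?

6

Start: ε-closure({r}) = {r, v}.
Read 'a': r→{y}, v→{z}; now {y, z}.
Read 'c': y→∅, z→{r}; union {r}; ε-closure = {r, v}.
Read 'c': r→{r, u}, v→∅; union {r, u}; ε-closure = {r, u, v, w}.
Read 'c': r→{r, u}, u→{r, s, w}, v→∅, w→{t, v, z}; now {r, s, t, u, v, w, z}.
Read 'a': r→{y}, s→∅, t→{r, s}, u→∅, v→{z}, w→∅, z→{r, y}; union {r, s, y, z}; ε-closure = {r, s, v, y, z}.
Read 'a': r→{y}, s→∅, v→{z}, y→{x}, z→{r, y}; union {r, x, y, z}; ε-closure = {r, v, x, y, z}.
Read 'b': r→∅, v→{t, x}, x→{t, v, w}, y→∅, z→{t}; now {t, v, w, x}.
Read 'c': t→{u, z}, v→∅, w→{t, v, z}, x→{t, w, x, y}; now {t, u, v, w, x, y, z}.
Read 'b': t→{t, y, z}, u→{t, y}, v→{t, x}, w→{x}, x→{t, v, w}, y→∅, z→{t}; now {t, v, w, x, y, z}.
That set has 6 states.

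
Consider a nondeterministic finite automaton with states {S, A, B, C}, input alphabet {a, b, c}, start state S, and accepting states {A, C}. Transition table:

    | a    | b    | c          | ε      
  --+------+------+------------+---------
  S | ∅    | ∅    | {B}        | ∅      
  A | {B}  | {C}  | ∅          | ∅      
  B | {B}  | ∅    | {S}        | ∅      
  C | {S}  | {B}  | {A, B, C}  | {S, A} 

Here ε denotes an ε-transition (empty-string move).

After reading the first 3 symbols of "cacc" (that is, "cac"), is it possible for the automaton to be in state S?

Start in {S}.
Read 'c': S→{B}; now {B}.
Read 'a': B→{B}; now {B}.
Read 'c': B→{S}; now {S}.
State S is in {S}.

Yes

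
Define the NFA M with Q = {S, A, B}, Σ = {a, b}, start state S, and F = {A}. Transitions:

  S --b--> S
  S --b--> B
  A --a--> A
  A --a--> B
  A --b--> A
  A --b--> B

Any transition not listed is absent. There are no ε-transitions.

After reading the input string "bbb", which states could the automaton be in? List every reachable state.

{S, B}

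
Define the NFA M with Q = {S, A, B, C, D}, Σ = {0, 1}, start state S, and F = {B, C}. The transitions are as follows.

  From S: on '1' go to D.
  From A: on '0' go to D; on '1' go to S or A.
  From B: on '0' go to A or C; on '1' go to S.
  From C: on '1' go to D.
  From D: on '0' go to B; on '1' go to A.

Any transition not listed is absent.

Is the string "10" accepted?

Yes

Start in {S}.
Read '1': S→{D}; now {D}.
Read '0': D→{B}; now {B}.
The final set {B} contains the accepting state B.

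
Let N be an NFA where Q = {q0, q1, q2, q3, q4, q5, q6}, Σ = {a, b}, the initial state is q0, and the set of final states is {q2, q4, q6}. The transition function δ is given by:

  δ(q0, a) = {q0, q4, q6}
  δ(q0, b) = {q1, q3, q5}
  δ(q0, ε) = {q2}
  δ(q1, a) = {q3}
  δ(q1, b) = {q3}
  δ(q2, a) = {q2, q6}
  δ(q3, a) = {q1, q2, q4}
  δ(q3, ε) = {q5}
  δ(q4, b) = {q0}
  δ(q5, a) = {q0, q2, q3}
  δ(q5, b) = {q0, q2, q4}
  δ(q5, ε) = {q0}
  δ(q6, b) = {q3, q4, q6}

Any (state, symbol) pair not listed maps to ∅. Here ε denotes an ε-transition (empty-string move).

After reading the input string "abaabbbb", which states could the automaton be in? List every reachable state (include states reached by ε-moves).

Start: ε-closure({q0}) = {q0, q2}.
Read 'a': {q0, q2} → {q0, q2, q4, q6}.
Read 'b': {q0, q2, q4, q6} → {q0, q1, q2, q3, q4, q5, q6}.
Read 'a': {q0, q1, q2, q3, q4, q5, q6} → {q0, q1, q2, q3, q4, q5, q6}.
Read 'a': {q0, q1, q2, q3, q4, q5, q6} → {q0, q1, q2, q3, q4, q5, q6}.
Read 'b': {q0, q1, q2, q3, q4, q5, q6} → {q0, q1, q2, q3, q4, q5, q6}.
Read 'b': {q0, q1, q2, q3, q4, q5, q6} → {q0, q1, q2, q3, q4, q5, q6}.
Read 'b': {q0, q1, q2, q3, q4, q5, q6} → {q0, q1, q2, q3, q4, q5, q6}.
Read 'b': {q0, q1, q2, q3, q4, q5, q6} → {q0, q1, q2, q3, q4, q5, q6}.

{q0, q1, q2, q3, q4, q5, q6}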